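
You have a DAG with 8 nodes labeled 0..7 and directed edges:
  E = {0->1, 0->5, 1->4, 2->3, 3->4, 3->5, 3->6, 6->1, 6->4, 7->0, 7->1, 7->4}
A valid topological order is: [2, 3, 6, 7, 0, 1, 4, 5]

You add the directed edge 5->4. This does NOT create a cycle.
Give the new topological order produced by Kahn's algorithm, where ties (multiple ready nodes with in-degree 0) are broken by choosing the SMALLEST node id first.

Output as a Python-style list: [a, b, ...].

Old toposort: [2, 3, 6, 7, 0, 1, 4, 5]
Added edge: 5->4
Position of 5 (7) > position of 4 (6). Must reorder: 5 must now come before 4.
Run Kahn's algorithm (break ties by smallest node id):
  initial in-degrees: [1, 3, 0, 1, 5, 2, 1, 0]
  ready (indeg=0): [2, 7]
  pop 2: indeg[3]->0 | ready=[3, 7] | order so far=[2]
  pop 3: indeg[4]->4; indeg[5]->1; indeg[6]->0 | ready=[6, 7] | order so far=[2, 3]
  pop 6: indeg[1]->2; indeg[4]->3 | ready=[7] | order so far=[2, 3, 6]
  pop 7: indeg[0]->0; indeg[1]->1; indeg[4]->2 | ready=[0] | order so far=[2, 3, 6, 7]
  pop 0: indeg[1]->0; indeg[5]->0 | ready=[1, 5] | order so far=[2, 3, 6, 7, 0]
  pop 1: indeg[4]->1 | ready=[5] | order so far=[2, 3, 6, 7, 0, 1]
  pop 5: indeg[4]->0 | ready=[4] | order so far=[2, 3, 6, 7, 0, 1, 5]
  pop 4: no out-edges | ready=[] | order so far=[2, 3, 6, 7, 0, 1, 5, 4]
  Result: [2, 3, 6, 7, 0, 1, 5, 4]

Answer: [2, 3, 6, 7, 0, 1, 5, 4]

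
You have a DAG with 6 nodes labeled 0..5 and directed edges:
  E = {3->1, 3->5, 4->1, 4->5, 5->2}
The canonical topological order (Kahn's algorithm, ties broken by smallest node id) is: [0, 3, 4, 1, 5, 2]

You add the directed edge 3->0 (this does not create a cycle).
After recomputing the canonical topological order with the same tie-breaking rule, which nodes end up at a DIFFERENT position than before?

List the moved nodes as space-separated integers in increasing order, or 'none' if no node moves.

Answer: 0 3

Derivation:
Old toposort: [0, 3, 4, 1, 5, 2]
Added edge 3->0
Recompute Kahn (smallest-id tiebreak):
  initial in-degrees: [1, 2, 1, 0, 0, 2]
  ready (indeg=0): [3, 4]
  pop 3: indeg[0]->0; indeg[1]->1; indeg[5]->1 | ready=[0, 4] | order so far=[3]
  pop 0: no out-edges | ready=[4] | order so far=[3, 0]
  pop 4: indeg[1]->0; indeg[5]->0 | ready=[1, 5] | order so far=[3, 0, 4]
  pop 1: no out-edges | ready=[5] | order so far=[3, 0, 4, 1]
  pop 5: indeg[2]->0 | ready=[2] | order so far=[3, 0, 4, 1, 5]
  pop 2: no out-edges | ready=[] | order so far=[3, 0, 4, 1, 5, 2]
New canonical toposort: [3, 0, 4, 1, 5, 2]
Compare positions:
  Node 0: index 0 -> 1 (moved)
  Node 1: index 3 -> 3 (same)
  Node 2: index 5 -> 5 (same)
  Node 3: index 1 -> 0 (moved)
  Node 4: index 2 -> 2 (same)
  Node 5: index 4 -> 4 (same)
Nodes that changed position: 0 3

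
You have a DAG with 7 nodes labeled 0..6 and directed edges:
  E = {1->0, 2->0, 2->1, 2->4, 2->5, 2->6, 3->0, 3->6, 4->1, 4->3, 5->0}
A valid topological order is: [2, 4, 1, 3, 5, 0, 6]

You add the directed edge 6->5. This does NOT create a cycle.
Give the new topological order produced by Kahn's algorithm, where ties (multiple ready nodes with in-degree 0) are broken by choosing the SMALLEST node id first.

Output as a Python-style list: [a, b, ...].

Old toposort: [2, 4, 1, 3, 5, 0, 6]
Added edge: 6->5
Position of 6 (6) > position of 5 (4). Must reorder: 6 must now come before 5.
Run Kahn's algorithm (break ties by smallest node id):
  initial in-degrees: [4, 2, 0, 1, 1, 2, 2]
  ready (indeg=0): [2]
  pop 2: indeg[0]->3; indeg[1]->1; indeg[4]->0; indeg[5]->1; indeg[6]->1 | ready=[4] | order so far=[2]
  pop 4: indeg[1]->0; indeg[3]->0 | ready=[1, 3] | order so far=[2, 4]
  pop 1: indeg[0]->2 | ready=[3] | order so far=[2, 4, 1]
  pop 3: indeg[0]->1; indeg[6]->0 | ready=[6] | order so far=[2, 4, 1, 3]
  pop 6: indeg[5]->0 | ready=[5] | order so far=[2, 4, 1, 3, 6]
  pop 5: indeg[0]->0 | ready=[0] | order so far=[2, 4, 1, 3, 6, 5]
  pop 0: no out-edges | ready=[] | order so far=[2, 4, 1, 3, 6, 5, 0]
  Result: [2, 4, 1, 3, 6, 5, 0]

Answer: [2, 4, 1, 3, 6, 5, 0]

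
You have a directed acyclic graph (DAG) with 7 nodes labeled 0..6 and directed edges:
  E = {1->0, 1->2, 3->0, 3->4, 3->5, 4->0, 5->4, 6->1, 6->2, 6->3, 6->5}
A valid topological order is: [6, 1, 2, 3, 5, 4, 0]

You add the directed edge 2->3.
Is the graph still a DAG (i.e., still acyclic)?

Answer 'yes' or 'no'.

Given toposort: [6, 1, 2, 3, 5, 4, 0]
Position of 2: index 2; position of 3: index 3
New edge 2->3: forward
Forward edge: respects the existing order. Still a DAG, same toposort still valid.
Still a DAG? yes

Answer: yes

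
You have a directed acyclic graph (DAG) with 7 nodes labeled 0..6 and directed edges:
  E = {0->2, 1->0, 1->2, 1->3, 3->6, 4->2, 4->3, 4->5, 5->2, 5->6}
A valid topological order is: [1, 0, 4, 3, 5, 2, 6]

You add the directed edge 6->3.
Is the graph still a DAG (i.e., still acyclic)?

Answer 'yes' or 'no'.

Given toposort: [1, 0, 4, 3, 5, 2, 6]
Position of 6: index 6; position of 3: index 3
New edge 6->3: backward (u after v in old order)
Backward edge: old toposort is now invalid. Check if this creates a cycle.
Does 3 already reach 6? Reachable from 3: [3, 6]. YES -> cycle!
Still a DAG? no

Answer: no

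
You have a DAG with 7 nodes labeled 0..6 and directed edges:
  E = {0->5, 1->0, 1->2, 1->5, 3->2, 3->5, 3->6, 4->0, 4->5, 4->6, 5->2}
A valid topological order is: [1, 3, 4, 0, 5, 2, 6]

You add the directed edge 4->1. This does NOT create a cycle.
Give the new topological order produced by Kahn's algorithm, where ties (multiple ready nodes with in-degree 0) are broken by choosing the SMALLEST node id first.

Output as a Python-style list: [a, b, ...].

Answer: [3, 4, 1, 0, 5, 2, 6]

Derivation:
Old toposort: [1, 3, 4, 0, 5, 2, 6]
Added edge: 4->1
Position of 4 (2) > position of 1 (0). Must reorder: 4 must now come before 1.
Run Kahn's algorithm (break ties by smallest node id):
  initial in-degrees: [2, 1, 3, 0, 0, 4, 2]
  ready (indeg=0): [3, 4]
  pop 3: indeg[2]->2; indeg[5]->3; indeg[6]->1 | ready=[4] | order so far=[3]
  pop 4: indeg[0]->1; indeg[1]->0; indeg[5]->2; indeg[6]->0 | ready=[1, 6] | order so far=[3, 4]
  pop 1: indeg[0]->0; indeg[2]->1; indeg[5]->1 | ready=[0, 6] | order so far=[3, 4, 1]
  pop 0: indeg[5]->0 | ready=[5, 6] | order so far=[3, 4, 1, 0]
  pop 5: indeg[2]->0 | ready=[2, 6] | order so far=[3, 4, 1, 0, 5]
  pop 2: no out-edges | ready=[6] | order so far=[3, 4, 1, 0, 5, 2]
  pop 6: no out-edges | ready=[] | order so far=[3, 4, 1, 0, 5, 2, 6]
  Result: [3, 4, 1, 0, 5, 2, 6]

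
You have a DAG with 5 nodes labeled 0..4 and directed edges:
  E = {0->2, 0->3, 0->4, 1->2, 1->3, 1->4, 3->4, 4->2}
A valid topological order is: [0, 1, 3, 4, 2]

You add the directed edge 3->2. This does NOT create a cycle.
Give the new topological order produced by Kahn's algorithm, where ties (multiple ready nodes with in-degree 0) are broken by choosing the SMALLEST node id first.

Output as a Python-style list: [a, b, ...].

Answer: [0, 1, 3, 4, 2]

Derivation:
Old toposort: [0, 1, 3, 4, 2]
Added edge: 3->2
Position of 3 (2) < position of 2 (4). Old order still valid.
Run Kahn's algorithm (break ties by smallest node id):
  initial in-degrees: [0, 0, 4, 2, 3]
  ready (indeg=0): [0, 1]
  pop 0: indeg[2]->3; indeg[3]->1; indeg[4]->2 | ready=[1] | order so far=[0]
  pop 1: indeg[2]->2; indeg[3]->0; indeg[4]->1 | ready=[3] | order so far=[0, 1]
  pop 3: indeg[2]->1; indeg[4]->0 | ready=[4] | order so far=[0, 1, 3]
  pop 4: indeg[2]->0 | ready=[2] | order so far=[0, 1, 3, 4]
  pop 2: no out-edges | ready=[] | order so far=[0, 1, 3, 4, 2]
  Result: [0, 1, 3, 4, 2]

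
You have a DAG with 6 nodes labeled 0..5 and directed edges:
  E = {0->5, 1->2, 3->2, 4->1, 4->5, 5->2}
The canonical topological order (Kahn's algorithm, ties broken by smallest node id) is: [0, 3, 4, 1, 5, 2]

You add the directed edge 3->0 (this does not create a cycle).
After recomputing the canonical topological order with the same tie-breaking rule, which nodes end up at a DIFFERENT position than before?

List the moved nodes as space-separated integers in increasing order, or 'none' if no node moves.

Old toposort: [0, 3, 4, 1, 5, 2]
Added edge 3->0
Recompute Kahn (smallest-id tiebreak):
  initial in-degrees: [1, 1, 3, 0, 0, 2]
  ready (indeg=0): [3, 4]
  pop 3: indeg[0]->0; indeg[2]->2 | ready=[0, 4] | order so far=[3]
  pop 0: indeg[5]->1 | ready=[4] | order so far=[3, 0]
  pop 4: indeg[1]->0; indeg[5]->0 | ready=[1, 5] | order so far=[3, 0, 4]
  pop 1: indeg[2]->1 | ready=[5] | order so far=[3, 0, 4, 1]
  pop 5: indeg[2]->0 | ready=[2] | order so far=[3, 0, 4, 1, 5]
  pop 2: no out-edges | ready=[] | order so far=[3, 0, 4, 1, 5, 2]
New canonical toposort: [3, 0, 4, 1, 5, 2]
Compare positions:
  Node 0: index 0 -> 1 (moved)
  Node 1: index 3 -> 3 (same)
  Node 2: index 5 -> 5 (same)
  Node 3: index 1 -> 0 (moved)
  Node 4: index 2 -> 2 (same)
  Node 5: index 4 -> 4 (same)
Nodes that changed position: 0 3

Answer: 0 3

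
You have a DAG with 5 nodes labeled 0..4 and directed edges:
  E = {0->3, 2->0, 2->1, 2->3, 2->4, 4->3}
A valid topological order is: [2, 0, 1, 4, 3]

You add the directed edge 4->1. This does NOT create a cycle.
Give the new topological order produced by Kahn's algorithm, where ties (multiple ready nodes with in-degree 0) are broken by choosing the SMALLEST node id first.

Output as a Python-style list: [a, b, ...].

Answer: [2, 0, 4, 1, 3]

Derivation:
Old toposort: [2, 0, 1, 4, 3]
Added edge: 4->1
Position of 4 (3) > position of 1 (2). Must reorder: 4 must now come before 1.
Run Kahn's algorithm (break ties by smallest node id):
  initial in-degrees: [1, 2, 0, 3, 1]
  ready (indeg=0): [2]
  pop 2: indeg[0]->0; indeg[1]->1; indeg[3]->2; indeg[4]->0 | ready=[0, 4] | order so far=[2]
  pop 0: indeg[3]->1 | ready=[4] | order so far=[2, 0]
  pop 4: indeg[1]->0; indeg[3]->0 | ready=[1, 3] | order so far=[2, 0, 4]
  pop 1: no out-edges | ready=[3] | order so far=[2, 0, 4, 1]
  pop 3: no out-edges | ready=[] | order so far=[2, 0, 4, 1, 3]
  Result: [2, 0, 4, 1, 3]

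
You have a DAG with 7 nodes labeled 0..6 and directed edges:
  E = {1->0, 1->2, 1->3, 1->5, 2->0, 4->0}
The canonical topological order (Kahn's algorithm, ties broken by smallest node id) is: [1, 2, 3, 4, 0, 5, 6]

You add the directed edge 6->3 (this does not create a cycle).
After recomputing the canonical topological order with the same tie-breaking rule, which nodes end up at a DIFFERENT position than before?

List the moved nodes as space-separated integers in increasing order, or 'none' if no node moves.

Answer: 0 3 4 5 6

Derivation:
Old toposort: [1, 2, 3, 4, 0, 5, 6]
Added edge 6->3
Recompute Kahn (smallest-id tiebreak):
  initial in-degrees: [3, 0, 1, 2, 0, 1, 0]
  ready (indeg=0): [1, 4, 6]
  pop 1: indeg[0]->2; indeg[2]->0; indeg[3]->1; indeg[5]->0 | ready=[2, 4, 5, 6] | order so far=[1]
  pop 2: indeg[0]->1 | ready=[4, 5, 6] | order so far=[1, 2]
  pop 4: indeg[0]->0 | ready=[0, 5, 6] | order so far=[1, 2, 4]
  pop 0: no out-edges | ready=[5, 6] | order so far=[1, 2, 4, 0]
  pop 5: no out-edges | ready=[6] | order so far=[1, 2, 4, 0, 5]
  pop 6: indeg[3]->0 | ready=[3] | order so far=[1, 2, 4, 0, 5, 6]
  pop 3: no out-edges | ready=[] | order so far=[1, 2, 4, 0, 5, 6, 3]
New canonical toposort: [1, 2, 4, 0, 5, 6, 3]
Compare positions:
  Node 0: index 4 -> 3 (moved)
  Node 1: index 0 -> 0 (same)
  Node 2: index 1 -> 1 (same)
  Node 3: index 2 -> 6 (moved)
  Node 4: index 3 -> 2 (moved)
  Node 5: index 5 -> 4 (moved)
  Node 6: index 6 -> 5 (moved)
Nodes that changed position: 0 3 4 5 6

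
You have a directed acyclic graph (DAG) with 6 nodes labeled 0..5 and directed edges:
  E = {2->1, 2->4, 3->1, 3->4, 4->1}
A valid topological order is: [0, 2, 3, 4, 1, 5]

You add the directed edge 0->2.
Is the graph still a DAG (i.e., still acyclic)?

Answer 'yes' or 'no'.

Answer: yes

Derivation:
Given toposort: [0, 2, 3, 4, 1, 5]
Position of 0: index 0; position of 2: index 1
New edge 0->2: forward
Forward edge: respects the existing order. Still a DAG, same toposort still valid.
Still a DAG? yes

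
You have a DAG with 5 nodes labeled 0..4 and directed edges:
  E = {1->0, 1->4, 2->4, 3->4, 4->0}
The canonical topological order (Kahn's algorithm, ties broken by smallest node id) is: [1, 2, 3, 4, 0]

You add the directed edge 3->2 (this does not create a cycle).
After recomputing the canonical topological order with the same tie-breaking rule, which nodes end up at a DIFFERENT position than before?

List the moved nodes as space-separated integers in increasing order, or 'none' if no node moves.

Old toposort: [1, 2, 3, 4, 0]
Added edge 3->2
Recompute Kahn (smallest-id tiebreak):
  initial in-degrees: [2, 0, 1, 0, 3]
  ready (indeg=0): [1, 3]
  pop 1: indeg[0]->1; indeg[4]->2 | ready=[3] | order so far=[1]
  pop 3: indeg[2]->0; indeg[4]->1 | ready=[2] | order so far=[1, 3]
  pop 2: indeg[4]->0 | ready=[4] | order so far=[1, 3, 2]
  pop 4: indeg[0]->0 | ready=[0] | order so far=[1, 3, 2, 4]
  pop 0: no out-edges | ready=[] | order so far=[1, 3, 2, 4, 0]
New canonical toposort: [1, 3, 2, 4, 0]
Compare positions:
  Node 0: index 4 -> 4 (same)
  Node 1: index 0 -> 0 (same)
  Node 2: index 1 -> 2 (moved)
  Node 3: index 2 -> 1 (moved)
  Node 4: index 3 -> 3 (same)
Nodes that changed position: 2 3

Answer: 2 3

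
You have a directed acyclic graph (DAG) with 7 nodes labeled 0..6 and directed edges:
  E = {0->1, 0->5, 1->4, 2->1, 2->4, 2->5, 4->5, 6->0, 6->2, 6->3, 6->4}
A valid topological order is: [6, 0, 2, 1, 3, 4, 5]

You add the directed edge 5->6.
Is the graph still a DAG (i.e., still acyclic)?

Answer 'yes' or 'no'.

Answer: no

Derivation:
Given toposort: [6, 0, 2, 1, 3, 4, 5]
Position of 5: index 6; position of 6: index 0
New edge 5->6: backward (u after v in old order)
Backward edge: old toposort is now invalid. Check if this creates a cycle.
Does 6 already reach 5? Reachable from 6: [0, 1, 2, 3, 4, 5, 6]. YES -> cycle!
Still a DAG? no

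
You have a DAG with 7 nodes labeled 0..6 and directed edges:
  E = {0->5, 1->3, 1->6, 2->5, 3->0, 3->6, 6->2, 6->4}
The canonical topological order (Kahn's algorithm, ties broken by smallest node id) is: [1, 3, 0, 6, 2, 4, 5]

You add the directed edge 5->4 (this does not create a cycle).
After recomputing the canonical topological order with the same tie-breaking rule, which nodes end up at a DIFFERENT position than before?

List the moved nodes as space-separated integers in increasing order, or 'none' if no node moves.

Answer: 4 5

Derivation:
Old toposort: [1, 3, 0, 6, 2, 4, 5]
Added edge 5->4
Recompute Kahn (smallest-id tiebreak):
  initial in-degrees: [1, 0, 1, 1, 2, 2, 2]
  ready (indeg=0): [1]
  pop 1: indeg[3]->0; indeg[6]->1 | ready=[3] | order so far=[1]
  pop 3: indeg[0]->0; indeg[6]->0 | ready=[0, 6] | order so far=[1, 3]
  pop 0: indeg[5]->1 | ready=[6] | order so far=[1, 3, 0]
  pop 6: indeg[2]->0; indeg[4]->1 | ready=[2] | order so far=[1, 3, 0, 6]
  pop 2: indeg[5]->0 | ready=[5] | order so far=[1, 3, 0, 6, 2]
  pop 5: indeg[4]->0 | ready=[4] | order so far=[1, 3, 0, 6, 2, 5]
  pop 4: no out-edges | ready=[] | order so far=[1, 3, 0, 6, 2, 5, 4]
New canonical toposort: [1, 3, 0, 6, 2, 5, 4]
Compare positions:
  Node 0: index 2 -> 2 (same)
  Node 1: index 0 -> 0 (same)
  Node 2: index 4 -> 4 (same)
  Node 3: index 1 -> 1 (same)
  Node 4: index 5 -> 6 (moved)
  Node 5: index 6 -> 5 (moved)
  Node 6: index 3 -> 3 (same)
Nodes that changed position: 4 5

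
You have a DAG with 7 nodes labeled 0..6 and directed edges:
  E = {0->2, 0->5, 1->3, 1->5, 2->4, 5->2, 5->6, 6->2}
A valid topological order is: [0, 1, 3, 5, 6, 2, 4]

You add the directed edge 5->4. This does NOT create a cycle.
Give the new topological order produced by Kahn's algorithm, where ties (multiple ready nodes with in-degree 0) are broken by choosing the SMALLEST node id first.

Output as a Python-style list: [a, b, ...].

Old toposort: [0, 1, 3, 5, 6, 2, 4]
Added edge: 5->4
Position of 5 (3) < position of 4 (6). Old order still valid.
Run Kahn's algorithm (break ties by smallest node id):
  initial in-degrees: [0, 0, 3, 1, 2, 2, 1]
  ready (indeg=0): [0, 1]
  pop 0: indeg[2]->2; indeg[5]->1 | ready=[1] | order so far=[0]
  pop 1: indeg[3]->0; indeg[5]->0 | ready=[3, 5] | order so far=[0, 1]
  pop 3: no out-edges | ready=[5] | order so far=[0, 1, 3]
  pop 5: indeg[2]->1; indeg[4]->1; indeg[6]->0 | ready=[6] | order so far=[0, 1, 3, 5]
  pop 6: indeg[2]->0 | ready=[2] | order so far=[0, 1, 3, 5, 6]
  pop 2: indeg[4]->0 | ready=[4] | order so far=[0, 1, 3, 5, 6, 2]
  pop 4: no out-edges | ready=[] | order so far=[0, 1, 3, 5, 6, 2, 4]
  Result: [0, 1, 3, 5, 6, 2, 4]

Answer: [0, 1, 3, 5, 6, 2, 4]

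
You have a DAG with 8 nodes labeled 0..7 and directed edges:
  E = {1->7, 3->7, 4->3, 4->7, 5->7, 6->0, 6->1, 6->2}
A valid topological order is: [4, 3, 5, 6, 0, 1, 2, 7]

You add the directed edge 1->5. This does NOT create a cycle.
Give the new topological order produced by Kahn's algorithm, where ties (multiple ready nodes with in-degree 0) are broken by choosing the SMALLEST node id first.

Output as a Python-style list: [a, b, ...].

Answer: [4, 3, 6, 0, 1, 2, 5, 7]

Derivation:
Old toposort: [4, 3, 5, 6, 0, 1, 2, 7]
Added edge: 1->5
Position of 1 (5) > position of 5 (2). Must reorder: 1 must now come before 5.
Run Kahn's algorithm (break ties by smallest node id):
  initial in-degrees: [1, 1, 1, 1, 0, 1, 0, 4]
  ready (indeg=0): [4, 6]
  pop 4: indeg[3]->0; indeg[7]->3 | ready=[3, 6] | order so far=[4]
  pop 3: indeg[7]->2 | ready=[6] | order so far=[4, 3]
  pop 6: indeg[0]->0; indeg[1]->0; indeg[2]->0 | ready=[0, 1, 2] | order so far=[4, 3, 6]
  pop 0: no out-edges | ready=[1, 2] | order so far=[4, 3, 6, 0]
  pop 1: indeg[5]->0; indeg[7]->1 | ready=[2, 5] | order so far=[4, 3, 6, 0, 1]
  pop 2: no out-edges | ready=[5] | order so far=[4, 3, 6, 0, 1, 2]
  pop 5: indeg[7]->0 | ready=[7] | order so far=[4, 3, 6, 0, 1, 2, 5]
  pop 7: no out-edges | ready=[] | order so far=[4, 3, 6, 0, 1, 2, 5, 7]
  Result: [4, 3, 6, 0, 1, 2, 5, 7]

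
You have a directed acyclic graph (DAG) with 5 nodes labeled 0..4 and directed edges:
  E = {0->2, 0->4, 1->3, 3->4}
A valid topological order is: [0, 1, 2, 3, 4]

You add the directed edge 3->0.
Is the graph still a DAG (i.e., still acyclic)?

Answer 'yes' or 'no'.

Answer: yes

Derivation:
Given toposort: [0, 1, 2, 3, 4]
Position of 3: index 3; position of 0: index 0
New edge 3->0: backward (u after v in old order)
Backward edge: old toposort is now invalid. Check if this creates a cycle.
Does 0 already reach 3? Reachable from 0: [0, 2, 4]. NO -> still a DAG (reorder needed).
Still a DAG? yes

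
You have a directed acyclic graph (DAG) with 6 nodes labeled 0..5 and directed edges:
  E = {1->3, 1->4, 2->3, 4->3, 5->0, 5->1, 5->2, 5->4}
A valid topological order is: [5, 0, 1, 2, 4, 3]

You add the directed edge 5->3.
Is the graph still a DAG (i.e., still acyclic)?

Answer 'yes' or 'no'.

Given toposort: [5, 0, 1, 2, 4, 3]
Position of 5: index 0; position of 3: index 5
New edge 5->3: forward
Forward edge: respects the existing order. Still a DAG, same toposort still valid.
Still a DAG? yes

Answer: yes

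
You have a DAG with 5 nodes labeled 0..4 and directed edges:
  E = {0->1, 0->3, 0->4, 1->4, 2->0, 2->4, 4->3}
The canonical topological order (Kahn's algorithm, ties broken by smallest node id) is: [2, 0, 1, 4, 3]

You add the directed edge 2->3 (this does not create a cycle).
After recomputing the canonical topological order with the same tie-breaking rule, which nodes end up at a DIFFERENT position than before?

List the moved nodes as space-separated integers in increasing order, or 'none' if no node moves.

Old toposort: [2, 0, 1, 4, 3]
Added edge 2->3
Recompute Kahn (smallest-id tiebreak):
  initial in-degrees: [1, 1, 0, 3, 3]
  ready (indeg=0): [2]
  pop 2: indeg[0]->0; indeg[3]->2; indeg[4]->2 | ready=[0] | order so far=[2]
  pop 0: indeg[1]->0; indeg[3]->1; indeg[4]->1 | ready=[1] | order so far=[2, 0]
  pop 1: indeg[4]->0 | ready=[4] | order so far=[2, 0, 1]
  pop 4: indeg[3]->0 | ready=[3] | order so far=[2, 0, 1, 4]
  pop 3: no out-edges | ready=[] | order so far=[2, 0, 1, 4, 3]
New canonical toposort: [2, 0, 1, 4, 3]
Compare positions:
  Node 0: index 1 -> 1 (same)
  Node 1: index 2 -> 2 (same)
  Node 2: index 0 -> 0 (same)
  Node 3: index 4 -> 4 (same)
  Node 4: index 3 -> 3 (same)
Nodes that changed position: none

Answer: none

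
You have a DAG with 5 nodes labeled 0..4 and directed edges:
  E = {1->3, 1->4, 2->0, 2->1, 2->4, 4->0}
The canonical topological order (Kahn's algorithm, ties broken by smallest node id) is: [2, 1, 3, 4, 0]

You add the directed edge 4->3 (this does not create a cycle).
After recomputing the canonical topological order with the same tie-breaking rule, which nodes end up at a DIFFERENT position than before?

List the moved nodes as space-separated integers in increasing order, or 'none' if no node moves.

Answer: 0 3 4

Derivation:
Old toposort: [2, 1, 3, 4, 0]
Added edge 4->3
Recompute Kahn (smallest-id tiebreak):
  initial in-degrees: [2, 1, 0, 2, 2]
  ready (indeg=0): [2]
  pop 2: indeg[0]->1; indeg[1]->0; indeg[4]->1 | ready=[1] | order so far=[2]
  pop 1: indeg[3]->1; indeg[4]->0 | ready=[4] | order so far=[2, 1]
  pop 4: indeg[0]->0; indeg[3]->0 | ready=[0, 3] | order so far=[2, 1, 4]
  pop 0: no out-edges | ready=[3] | order so far=[2, 1, 4, 0]
  pop 3: no out-edges | ready=[] | order so far=[2, 1, 4, 0, 3]
New canonical toposort: [2, 1, 4, 0, 3]
Compare positions:
  Node 0: index 4 -> 3 (moved)
  Node 1: index 1 -> 1 (same)
  Node 2: index 0 -> 0 (same)
  Node 3: index 2 -> 4 (moved)
  Node 4: index 3 -> 2 (moved)
Nodes that changed position: 0 3 4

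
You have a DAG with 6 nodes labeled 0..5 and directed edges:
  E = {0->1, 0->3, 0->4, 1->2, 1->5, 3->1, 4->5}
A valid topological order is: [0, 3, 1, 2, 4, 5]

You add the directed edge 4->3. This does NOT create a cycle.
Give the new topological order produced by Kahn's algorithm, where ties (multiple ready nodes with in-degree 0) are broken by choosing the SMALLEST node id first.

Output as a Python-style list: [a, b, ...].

Answer: [0, 4, 3, 1, 2, 5]

Derivation:
Old toposort: [0, 3, 1, 2, 4, 5]
Added edge: 4->3
Position of 4 (4) > position of 3 (1). Must reorder: 4 must now come before 3.
Run Kahn's algorithm (break ties by smallest node id):
  initial in-degrees: [0, 2, 1, 2, 1, 2]
  ready (indeg=0): [0]
  pop 0: indeg[1]->1; indeg[3]->1; indeg[4]->0 | ready=[4] | order so far=[0]
  pop 4: indeg[3]->0; indeg[5]->1 | ready=[3] | order so far=[0, 4]
  pop 3: indeg[1]->0 | ready=[1] | order so far=[0, 4, 3]
  pop 1: indeg[2]->0; indeg[5]->0 | ready=[2, 5] | order so far=[0, 4, 3, 1]
  pop 2: no out-edges | ready=[5] | order so far=[0, 4, 3, 1, 2]
  pop 5: no out-edges | ready=[] | order so far=[0, 4, 3, 1, 2, 5]
  Result: [0, 4, 3, 1, 2, 5]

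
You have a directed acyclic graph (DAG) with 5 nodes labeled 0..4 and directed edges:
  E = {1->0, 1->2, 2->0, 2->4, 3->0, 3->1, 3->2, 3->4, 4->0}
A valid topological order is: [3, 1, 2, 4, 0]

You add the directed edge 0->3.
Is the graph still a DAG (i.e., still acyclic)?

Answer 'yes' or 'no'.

Answer: no

Derivation:
Given toposort: [3, 1, 2, 4, 0]
Position of 0: index 4; position of 3: index 0
New edge 0->3: backward (u after v in old order)
Backward edge: old toposort is now invalid. Check if this creates a cycle.
Does 3 already reach 0? Reachable from 3: [0, 1, 2, 3, 4]. YES -> cycle!
Still a DAG? no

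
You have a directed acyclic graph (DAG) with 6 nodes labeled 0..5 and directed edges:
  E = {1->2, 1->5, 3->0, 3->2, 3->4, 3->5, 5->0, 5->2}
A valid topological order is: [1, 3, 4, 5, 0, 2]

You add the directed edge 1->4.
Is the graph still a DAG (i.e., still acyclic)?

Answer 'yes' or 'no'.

Given toposort: [1, 3, 4, 5, 0, 2]
Position of 1: index 0; position of 4: index 2
New edge 1->4: forward
Forward edge: respects the existing order. Still a DAG, same toposort still valid.
Still a DAG? yes

Answer: yes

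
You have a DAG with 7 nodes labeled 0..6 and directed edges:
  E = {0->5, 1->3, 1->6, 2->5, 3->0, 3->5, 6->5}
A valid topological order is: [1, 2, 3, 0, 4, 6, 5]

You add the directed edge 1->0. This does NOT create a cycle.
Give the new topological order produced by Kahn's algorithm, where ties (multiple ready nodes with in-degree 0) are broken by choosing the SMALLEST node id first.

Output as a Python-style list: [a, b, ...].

Old toposort: [1, 2, 3, 0, 4, 6, 5]
Added edge: 1->0
Position of 1 (0) < position of 0 (3). Old order still valid.
Run Kahn's algorithm (break ties by smallest node id):
  initial in-degrees: [2, 0, 0, 1, 0, 4, 1]
  ready (indeg=0): [1, 2, 4]
  pop 1: indeg[0]->1; indeg[3]->0; indeg[6]->0 | ready=[2, 3, 4, 6] | order so far=[1]
  pop 2: indeg[5]->3 | ready=[3, 4, 6] | order so far=[1, 2]
  pop 3: indeg[0]->0; indeg[5]->2 | ready=[0, 4, 6] | order so far=[1, 2, 3]
  pop 0: indeg[5]->1 | ready=[4, 6] | order so far=[1, 2, 3, 0]
  pop 4: no out-edges | ready=[6] | order so far=[1, 2, 3, 0, 4]
  pop 6: indeg[5]->0 | ready=[5] | order so far=[1, 2, 3, 0, 4, 6]
  pop 5: no out-edges | ready=[] | order so far=[1, 2, 3, 0, 4, 6, 5]
  Result: [1, 2, 3, 0, 4, 6, 5]

Answer: [1, 2, 3, 0, 4, 6, 5]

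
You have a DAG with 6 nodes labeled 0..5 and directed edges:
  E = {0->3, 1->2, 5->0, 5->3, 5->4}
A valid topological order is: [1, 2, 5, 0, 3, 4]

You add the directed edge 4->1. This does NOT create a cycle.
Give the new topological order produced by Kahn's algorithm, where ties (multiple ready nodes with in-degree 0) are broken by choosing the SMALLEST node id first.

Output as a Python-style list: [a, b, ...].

Old toposort: [1, 2, 5, 0, 3, 4]
Added edge: 4->1
Position of 4 (5) > position of 1 (0). Must reorder: 4 must now come before 1.
Run Kahn's algorithm (break ties by smallest node id):
  initial in-degrees: [1, 1, 1, 2, 1, 0]
  ready (indeg=0): [5]
  pop 5: indeg[0]->0; indeg[3]->1; indeg[4]->0 | ready=[0, 4] | order so far=[5]
  pop 0: indeg[3]->0 | ready=[3, 4] | order so far=[5, 0]
  pop 3: no out-edges | ready=[4] | order so far=[5, 0, 3]
  pop 4: indeg[1]->0 | ready=[1] | order so far=[5, 0, 3, 4]
  pop 1: indeg[2]->0 | ready=[2] | order so far=[5, 0, 3, 4, 1]
  pop 2: no out-edges | ready=[] | order so far=[5, 0, 3, 4, 1, 2]
  Result: [5, 0, 3, 4, 1, 2]

Answer: [5, 0, 3, 4, 1, 2]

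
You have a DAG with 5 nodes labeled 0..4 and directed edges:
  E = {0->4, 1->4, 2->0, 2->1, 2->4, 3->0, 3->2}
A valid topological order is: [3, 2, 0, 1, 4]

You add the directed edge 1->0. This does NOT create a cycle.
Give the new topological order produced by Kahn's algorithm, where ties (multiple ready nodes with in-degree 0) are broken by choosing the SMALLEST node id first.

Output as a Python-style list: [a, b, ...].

Answer: [3, 2, 1, 0, 4]

Derivation:
Old toposort: [3, 2, 0, 1, 4]
Added edge: 1->0
Position of 1 (3) > position of 0 (2). Must reorder: 1 must now come before 0.
Run Kahn's algorithm (break ties by smallest node id):
  initial in-degrees: [3, 1, 1, 0, 3]
  ready (indeg=0): [3]
  pop 3: indeg[0]->2; indeg[2]->0 | ready=[2] | order so far=[3]
  pop 2: indeg[0]->1; indeg[1]->0; indeg[4]->2 | ready=[1] | order so far=[3, 2]
  pop 1: indeg[0]->0; indeg[4]->1 | ready=[0] | order so far=[3, 2, 1]
  pop 0: indeg[4]->0 | ready=[4] | order so far=[3, 2, 1, 0]
  pop 4: no out-edges | ready=[] | order so far=[3, 2, 1, 0, 4]
  Result: [3, 2, 1, 0, 4]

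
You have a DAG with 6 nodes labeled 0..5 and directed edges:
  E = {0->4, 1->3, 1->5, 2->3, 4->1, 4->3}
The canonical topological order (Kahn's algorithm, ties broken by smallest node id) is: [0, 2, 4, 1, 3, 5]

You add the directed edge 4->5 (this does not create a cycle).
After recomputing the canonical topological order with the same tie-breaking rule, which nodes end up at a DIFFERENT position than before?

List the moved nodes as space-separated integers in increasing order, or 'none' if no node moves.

Answer: none

Derivation:
Old toposort: [0, 2, 4, 1, 3, 5]
Added edge 4->5
Recompute Kahn (smallest-id tiebreak):
  initial in-degrees: [0, 1, 0, 3, 1, 2]
  ready (indeg=0): [0, 2]
  pop 0: indeg[4]->0 | ready=[2, 4] | order so far=[0]
  pop 2: indeg[3]->2 | ready=[4] | order so far=[0, 2]
  pop 4: indeg[1]->0; indeg[3]->1; indeg[5]->1 | ready=[1] | order so far=[0, 2, 4]
  pop 1: indeg[3]->0; indeg[5]->0 | ready=[3, 5] | order so far=[0, 2, 4, 1]
  pop 3: no out-edges | ready=[5] | order so far=[0, 2, 4, 1, 3]
  pop 5: no out-edges | ready=[] | order so far=[0, 2, 4, 1, 3, 5]
New canonical toposort: [0, 2, 4, 1, 3, 5]
Compare positions:
  Node 0: index 0 -> 0 (same)
  Node 1: index 3 -> 3 (same)
  Node 2: index 1 -> 1 (same)
  Node 3: index 4 -> 4 (same)
  Node 4: index 2 -> 2 (same)
  Node 5: index 5 -> 5 (same)
Nodes that changed position: none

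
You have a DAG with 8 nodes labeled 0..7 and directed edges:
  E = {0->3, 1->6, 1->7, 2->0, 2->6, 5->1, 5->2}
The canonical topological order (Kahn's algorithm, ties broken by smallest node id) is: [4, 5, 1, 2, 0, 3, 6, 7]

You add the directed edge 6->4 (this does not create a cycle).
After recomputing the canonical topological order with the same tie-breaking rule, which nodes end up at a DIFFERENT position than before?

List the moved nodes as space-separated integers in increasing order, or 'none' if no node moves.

Answer: 0 1 2 3 4 5 6

Derivation:
Old toposort: [4, 5, 1, 2, 0, 3, 6, 7]
Added edge 6->4
Recompute Kahn (smallest-id tiebreak):
  initial in-degrees: [1, 1, 1, 1, 1, 0, 2, 1]
  ready (indeg=0): [5]
  pop 5: indeg[1]->0; indeg[2]->0 | ready=[1, 2] | order so far=[5]
  pop 1: indeg[6]->1; indeg[7]->0 | ready=[2, 7] | order so far=[5, 1]
  pop 2: indeg[0]->0; indeg[6]->0 | ready=[0, 6, 7] | order so far=[5, 1, 2]
  pop 0: indeg[3]->0 | ready=[3, 6, 7] | order so far=[5, 1, 2, 0]
  pop 3: no out-edges | ready=[6, 7] | order so far=[5, 1, 2, 0, 3]
  pop 6: indeg[4]->0 | ready=[4, 7] | order so far=[5, 1, 2, 0, 3, 6]
  pop 4: no out-edges | ready=[7] | order so far=[5, 1, 2, 0, 3, 6, 4]
  pop 7: no out-edges | ready=[] | order so far=[5, 1, 2, 0, 3, 6, 4, 7]
New canonical toposort: [5, 1, 2, 0, 3, 6, 4, 7]
Compare positions:
  Node 0: index 4 -> 3 (moved)
  Node 1: index 2 -> 1 (moved)
  Node 2: index 3 -> 2 (moved)
  Node 3: index 5 -> 4 (moved)
  Node 4: index 0 -> 6 (moved)
  Node 5: index 1 -> 0 (moved)
  Node 6: index 6 -> 5 (moved)
  Node 7: index 7 -> 7 (same)
Nodes that changed position: 0 1 2 3 4 5 6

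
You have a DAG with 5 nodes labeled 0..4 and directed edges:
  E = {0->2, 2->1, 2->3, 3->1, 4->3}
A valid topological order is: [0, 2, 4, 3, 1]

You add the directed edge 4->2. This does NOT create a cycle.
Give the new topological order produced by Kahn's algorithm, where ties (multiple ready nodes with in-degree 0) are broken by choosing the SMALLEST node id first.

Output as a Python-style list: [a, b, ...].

Answer: [0, 4, 2, 3, 1]

Derivation:
Old toposort: [0, 2, 4, 3, 1]
Added edge: 4->2
Position of 4 (2) > position of 2 (1). Must reorder: 4 must now come before 2.
Run Kahn's algorithm (break ties by smallest node id):
  initial in-degrees: [0, 2, 2, 2, 0]
  ready (indeg=0): [0, 4]
  pop 0: indeg[2]->1 | ready=[4] | order so far=[0]
  pop 4: indeg[2]->0; indeg[3]->1 | ready=[2] | order so far=[0, 4]
  pop 2: indeg[1]->1; indeg[3]->0 | ready=[3] | order so far=[0, 4, 2]
  pop 3: indeg[1]->0 | ready=[1] | order so far=[0, 4, 2, 3]
  pop 1: no out-edges | ready=[] | order so far=[0, 4, 2, 3, 1]
  Result: [0, 4, 2, 3, 1]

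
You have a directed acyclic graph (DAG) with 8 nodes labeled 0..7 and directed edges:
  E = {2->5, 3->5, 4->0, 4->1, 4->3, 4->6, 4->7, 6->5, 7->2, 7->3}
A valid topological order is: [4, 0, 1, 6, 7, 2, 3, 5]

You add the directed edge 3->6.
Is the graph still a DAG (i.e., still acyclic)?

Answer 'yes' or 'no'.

Answer: yes

Derivation:
Given toposort: [4, 0, 1, 6, 7, 2, 3, 5]
Position of 3: index 6; position of 6: index 3
New edge 3->6: backward (u after v in old order)
Backward edge: old toposort is now invalid. Check if this creates a cycle.
Does 6 already reach 3? Reachable from 6: [5, 6]. NO -> still a DAG (reorder needed).
Still a DAG? yes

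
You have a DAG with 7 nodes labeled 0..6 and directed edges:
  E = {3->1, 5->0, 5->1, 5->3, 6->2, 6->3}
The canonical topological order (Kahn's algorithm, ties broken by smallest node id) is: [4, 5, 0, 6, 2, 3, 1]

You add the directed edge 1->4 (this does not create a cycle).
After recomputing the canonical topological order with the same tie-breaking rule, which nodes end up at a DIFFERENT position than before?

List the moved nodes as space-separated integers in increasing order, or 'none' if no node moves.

Answer: 0 1 2 3 4 5 6

Derivation:
Old toposort: [4, 5, 0, 6, 2, 3, 1]
Added edge 1->4
Recompute Kahn (smallest-id tiebreak):
  initial in-degrees: [1, 2, 1, 2, 1, 0, 0]
  ready (indeg=0): [5, 6]
  pop 5: indeg[0]->0; indeg[1]->1; indeg[3]->1 | ready=[0, 6] | order so far=[5]
  pop 0: no out-edges | ready=[6] | order so far=[5, 0]
  pop 6: indeg[2]->0; indeg[3]->0 | ready=[2, 3] | order so far=[5, 0, 6]
  pop 2: no out-edges | ready=[3] | order so far=[5, 0, 6, 2]
  pop 3: indeg[1]->0 | ready=[1] | order so far=[5, 0, 6, 2, 3]
  pop 1: indeg[4]->0 | ready=[4] | order so far=[5, 0, 6, 2, 3, 1]
  pop 4: no out-edges | ready=[] | order so far=[5, 0, 6, 2, 3, 1, 4]
New canonical toposort: [5, 0, 6, 2, 3, 1, 4]
Compare positions:
  Node 0: index 2 -> 1 (moved)
  Node 1: index 6 -> 5 (moved)
  Node 2: index 4 -> 3 (moved)
  Node 3: index 5 -> 4 (moved)
  Node 4: index 0 -> 6 (moved)
  Node 5: index 1 -> 0 (moved)
  Node 6: index 3 -> 2 (moved)
Nodes that changed position: 0 1 2 3 4 5 6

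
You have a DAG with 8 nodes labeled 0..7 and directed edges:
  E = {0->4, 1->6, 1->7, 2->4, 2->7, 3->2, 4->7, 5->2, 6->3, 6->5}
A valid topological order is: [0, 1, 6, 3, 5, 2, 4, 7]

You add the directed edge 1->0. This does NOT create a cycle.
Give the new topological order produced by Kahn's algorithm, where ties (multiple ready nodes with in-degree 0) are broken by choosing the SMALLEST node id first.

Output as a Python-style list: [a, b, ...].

Answer: [1, 0, 6, 3, 5, 2, 4, 7]

Derivation:
Old toposort: [0, 1, 6, 3, 5, 2, 4, 7]
Added edge: 1->0
Position of 1 (1) > position of 0 (0). Must reorder: 1 must now come before 0.
Run Kahn's algorithm (break ties by smallest node id):
  initial in-degrees: [1, 0, 2, 1, 2, 1, 1, 3]
  ready (indeg=0): [1]
  pop 1: indeg[0]->0; indeg[6]->0; indeg[7]->2 | ready=[0, 6] | order so far=[1]
  pop 0: indeg[4]->1 | ready=[6] | order so far=[1, 0]
  pop 6: indeg[3]->0; indeg[5]->0 | ready=[3, 5] | order so far=[1, 0, 6]
  pop 3: indeg[2]->1 | ready=[5] | order so far=[1, 0, 6, 3]
  pop 5: indeg[2]->0 | ready=[2] | order so far=[1, 0, 6, 3, 5]
  pop 2: indeg[4]->0; indeg[7]->1 | ready=[4] | order so far=[1, 0, 6, 3, 5, 2]
  pop 4: indeg[7]->0 | ready=[7] | order so far=[1, 0, 6, 3, 5, 2, 4]
  pop 7: no out-edges | ready=[] | order so far=[1, 0, 6, 3, 5, 2, 4, 7]
  Result: [1, 0, 6, 3, 5, 2, 4, 7]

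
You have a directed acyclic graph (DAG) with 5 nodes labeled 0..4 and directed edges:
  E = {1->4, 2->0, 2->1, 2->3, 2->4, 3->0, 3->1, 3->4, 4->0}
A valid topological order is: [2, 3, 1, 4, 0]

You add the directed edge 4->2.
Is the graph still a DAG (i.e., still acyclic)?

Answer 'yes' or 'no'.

Answer: no

Derivation:
Given toposort: [2, 3, 1, 4, 0]
Position of 4: index 3; position of 2: index 0
New edge 4->2: backward (u after v in old order)
Backward edge: old toposort is now invalid. Check if this creates a cycle.
Does 2 already reach 4? Reachable from 2: [0, 1, 2, 3, 4]. YES -> cycle!
Still a DAG? no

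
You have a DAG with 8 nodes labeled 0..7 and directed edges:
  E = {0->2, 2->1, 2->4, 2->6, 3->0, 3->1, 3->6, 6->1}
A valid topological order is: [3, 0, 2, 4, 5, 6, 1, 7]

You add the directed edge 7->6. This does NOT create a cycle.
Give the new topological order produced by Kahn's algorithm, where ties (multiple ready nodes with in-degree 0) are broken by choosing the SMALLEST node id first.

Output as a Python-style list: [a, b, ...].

Answer: [3, 0, 2, 4, 5, 7, 6, 1]

Derivation:
Old toposort: [3, 0, 2, 4, 5, 6, 1, 7]
Added edge: 7->6
Position of 7 (7) > position of 6 (5). Must reorder: 7 must now come before 6.
Run Kahn's algorithm (break ties by smallest node id):
  initial in-degrees: [1, 3, 1, 0, 1, 0, 3, 0]
  ready (indeg=0): [3, 5, 7]
  pop 3: indeg[0]->0; indeg[1]->2; indeg[6]->2 | ready=[0, 5, 7] | order so far=[3]
  pop 0: indeg[2]->0 | ready=[2, 5, 7] | order so far=[3, 0]
  pop 2: indeg[1]->1; indeg[4]->0; indeg[6]->1 | ready=[4, 5, 7] | order so far=[3, 0, 2]
  pop 4: no out-edges | ready=[5, 7] | order so far=[3, 0, 2, 4]
  pop 5: no out-edges | ready=[7] | order so far=[3, 0, 2, 4, 5]
  pop 7: indeg[6]->0 | ready=[6] | order so far=[3, 0, 2, 4, 5, 7]
  pop 6: indeg[1]->0 | ready=[1] | order so far=[3, 0, 2, 4, 5, 7, 6]
  pop 1: no out-edges | ready=[] | order so far=[3, 0, 2, 4, 5, 7, 6, 1]
  Result: [3, 0, 2, 4, 5, 7, 6, 1]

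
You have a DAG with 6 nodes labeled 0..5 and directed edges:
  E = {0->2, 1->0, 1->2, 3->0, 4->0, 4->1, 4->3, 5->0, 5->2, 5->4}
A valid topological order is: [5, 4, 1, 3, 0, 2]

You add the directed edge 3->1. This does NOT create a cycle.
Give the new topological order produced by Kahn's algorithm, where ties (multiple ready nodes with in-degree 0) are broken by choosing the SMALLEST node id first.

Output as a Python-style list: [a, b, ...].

Old toposort: [5, 4, 1, 3, 0, 2]
Added edge: 3->1
Position of 3 (3) > position of 1 (2). Must reorder: 3 must now come before 1.
Run Kahn's algorithm (break ties by smallest node id):
  initial in-degrees: [4, 2, 3, 1, 1, 0]
  ready (indeg=0): [5]
  pop 5: indeg[0]->3; indeg[2]->2; indeg[4]->0 | ready=[4] | order so far=[5]
  pop 4: indeg[0]->2; indeg[1]->1; indeg[3]->0 | ready=[3] | order so far=[5, 4]
  pop 3: indeg[0]->1; indeg[1]->0 | ready=[1] | order so far=[5, 4, 3]
  pop 1: indeg[0]->0; indeg[2]->1 | ready=[0] | order so far=[5, 4, 3, 1]
  pop 0: indeg[2]->0 | ready=[2] | order so far=[5, 4, 3, 1, 0]
  pop 2: no out-edges | ready=[] | order so far=[5, 4, 3, 1, 0, 2]
  Result: [5, 4, 3, 1, 0, 2]

Answer: [5, 4, 3, 1, 0, 2]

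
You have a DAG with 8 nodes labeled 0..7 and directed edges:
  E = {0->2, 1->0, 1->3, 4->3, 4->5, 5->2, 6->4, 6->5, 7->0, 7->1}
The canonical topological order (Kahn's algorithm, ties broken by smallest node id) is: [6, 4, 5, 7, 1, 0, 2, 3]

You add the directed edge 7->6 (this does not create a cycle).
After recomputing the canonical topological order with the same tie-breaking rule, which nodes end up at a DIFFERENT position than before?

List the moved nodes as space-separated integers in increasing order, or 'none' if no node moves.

Old toposort: [6, 4, 5, 7, 1, 0, 2, 3]
Added edge 7->6
Recompute Kahn (smallest-id tiebreak):
  initial in-degrees: [2, 1, 2, 2, 1, 2, 1, 0]
  ready (indeg=0): [7]
  pop 7: indeg[0]->1; indeg[1]->0; indeg[6]->0 | ready=[1, 6] | order so far=[7]
  pop 1: indeg[0]->0; indeg[3]->1 | ready=[0, 6] | order so far=[7, 1]
  pop 0: indeg[2]->1 | ready=[6] | order so far=[7, 1, 0]
  pop 6: indeg[4]->0; indeg[5]->1 | ready=[4] | order so far=[7, 1, 0, 6]
  pop 4: indeg[3]->0; indeg[5]->0 | ready=[3, 5] | order so far=[7, 1, 0, 6, 4]
  pop 3: no out-edges | ready=[5] | order so far=[7, 1, 0, 6, 4, 3]
  pop 5: indeg[2]->0 | ready=[2] | order so far=[7, 1, 0, 6, 4, 3, 5]
  pop 2: no out-edges | ready=[] | order so far=[7, 1, 0, 6, 4, 3, 5, 2]
New canonical toposort: [7, 1, 0, 6, 4, 3, 5, 2]
Compare positions:
  Node 0: index 5 -> 2 (moved)
  Node 1: index 4 -> 1 (moved)
  Node 2: index 6 -> 7 (moved)
  Node 3: index 7 -> 5 (moved)
  Node 4: index 1 -> 4 (moved)
  Node 5: index 2 -> 6 (moved)
  Node 6: index 0 -> 3 (moved)
  Node 7: index 3 -> 0 (moved)
Nodes that changed position: 0 1 2 3 4 5 6 7

Answer: 0 1 2 3 4 5 6 7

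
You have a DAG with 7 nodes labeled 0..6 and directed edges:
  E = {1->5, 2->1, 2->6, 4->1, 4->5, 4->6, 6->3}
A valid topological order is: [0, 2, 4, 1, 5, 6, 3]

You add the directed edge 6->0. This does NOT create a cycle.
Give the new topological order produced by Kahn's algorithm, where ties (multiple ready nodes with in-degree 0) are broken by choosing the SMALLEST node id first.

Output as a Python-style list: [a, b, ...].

Answer: [2, 4, 1, 5, 6, 0, 3]

Derivation:
Old toposort: [0, 2, 4, 1, 5, 6, 3]
Added edge: 6->0
Position of 6 (5) > position of 0 (0). Must reorder: 6 must now come before 0.
Run Kahn's algorithm (break ties by smallest node id):
  initial in-degrees: [1, 2, 0, 1, 0, 2, 2]
  ready (indeg=0): [2, 4]
  pop 2: indeg[1]->1; indeg[6]->1 | ready=[4] | order so far=[2]
  pop 4: indeg[1]->0; indeg[5]->1; indeg[6]->0 | ready=[1, 6] | order so far=[2, 4]
  pop 1: indeg[5]->0 | ready=[5, 6] | order so far=[2, 4, 1]
  pop 5: no out-edges | ready=[6] | order so far=[2, 4, 1, 5]
  pop 6: indeg[0]->0; indeg[3]->0 | ready=[0, 3] | order so far=[2, 4, 1, 5, 6]
  pop 0: no out-edges | ready=[3] | order so far=[2, 4, 1, 5, 6, 0]
  pop 3: no out-edges | ready=[] | order so far=[2, 4, 1, 5, 6, 0, 3]
  Result: [2, 4, 1, 5, 6, 0, 3]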